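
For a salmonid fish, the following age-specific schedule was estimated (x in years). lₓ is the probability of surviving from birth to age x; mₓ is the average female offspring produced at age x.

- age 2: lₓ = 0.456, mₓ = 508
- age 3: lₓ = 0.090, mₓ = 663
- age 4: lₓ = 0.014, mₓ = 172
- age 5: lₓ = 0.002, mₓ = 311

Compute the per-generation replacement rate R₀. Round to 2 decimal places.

294.35

R₀ = Σ lₓ mₓ:
  age 2: 0.456 × 508 = 231.6480
  age 3: 0.090 × 663 = 59.6700
  age 4: 0.014 × 172 = 2.4080
  age 5: 0.002 × 311 = 0.6220
R₀ = 231.6480 + 59.6700 + 2.4080 + 0.6220 = 294.3480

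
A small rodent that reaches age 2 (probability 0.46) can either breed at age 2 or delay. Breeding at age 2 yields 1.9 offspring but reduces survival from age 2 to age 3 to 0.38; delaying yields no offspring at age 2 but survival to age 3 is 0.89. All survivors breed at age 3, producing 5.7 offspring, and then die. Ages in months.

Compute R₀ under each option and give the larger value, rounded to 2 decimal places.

breed at age 2: R₀ = 0.46 × (1.9 + 0.38 × 5.7) = 0.46 × 4.0660 = 1.8704
delay to age 3: R₀ = 0.46 × (0.89 × 5.7) = 0.46 × 5.0730 = 2.3336
Higher: delay to age 3 (2.3336).

2.33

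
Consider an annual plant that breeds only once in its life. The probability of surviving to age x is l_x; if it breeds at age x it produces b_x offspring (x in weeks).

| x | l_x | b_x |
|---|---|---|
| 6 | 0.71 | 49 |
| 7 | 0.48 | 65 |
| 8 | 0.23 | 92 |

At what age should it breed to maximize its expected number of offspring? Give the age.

6

Expected offspring if breeding at age x = l_x × b_x:
  age 6: 0.71 × 49 = 34.790
  age 7: 0.48 × 65 = 31.200
  age 8: 0.23 × 92 = 21.160
Maximum at age 6 (34.790).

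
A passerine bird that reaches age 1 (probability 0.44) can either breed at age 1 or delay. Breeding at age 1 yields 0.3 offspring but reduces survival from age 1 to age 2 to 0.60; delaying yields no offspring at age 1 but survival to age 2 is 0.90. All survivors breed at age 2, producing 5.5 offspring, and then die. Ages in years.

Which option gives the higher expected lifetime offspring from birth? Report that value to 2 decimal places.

2.18

breed at age 1: R₀ = 0.44 × (0.3 + 0.60 × 5.5) = 0.44 × 3.6000 = 1.5840
delay to age 2: R₀ = 0.44 × (0.90 × 5.5) = 0.44 × 4.9500 = 2.1780
Higher: delay to age 2 (2.1780).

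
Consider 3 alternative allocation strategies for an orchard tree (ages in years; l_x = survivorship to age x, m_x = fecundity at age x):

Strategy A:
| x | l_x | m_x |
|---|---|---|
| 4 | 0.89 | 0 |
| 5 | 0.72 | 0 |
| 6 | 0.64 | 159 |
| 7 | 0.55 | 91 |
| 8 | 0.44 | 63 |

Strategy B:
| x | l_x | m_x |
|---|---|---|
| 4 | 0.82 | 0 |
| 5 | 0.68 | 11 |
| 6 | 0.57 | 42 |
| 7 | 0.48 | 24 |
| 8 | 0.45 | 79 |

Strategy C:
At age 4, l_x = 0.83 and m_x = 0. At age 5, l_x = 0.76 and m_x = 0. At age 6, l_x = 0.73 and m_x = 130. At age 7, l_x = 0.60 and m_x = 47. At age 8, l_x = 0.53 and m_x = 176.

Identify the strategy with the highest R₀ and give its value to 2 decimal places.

Strategy A: R₀ = 0.89×0 + 0.72×0 + 0.64×159 + 0.55×91 + 0.44×63 = 179.5300
Strategy B: R₀ = 0.82×0 + 0.68×11 + 0.57×42 + 0.48×24 + 0.45×79 = 78.4900
Strategy C: R₀ = 0.83×0 + 0.76×0 + 0.73×130 + 0.60×47 + 0.53×176 = 216.3800
Highest R₀: strategy C with 216.3800.

216.38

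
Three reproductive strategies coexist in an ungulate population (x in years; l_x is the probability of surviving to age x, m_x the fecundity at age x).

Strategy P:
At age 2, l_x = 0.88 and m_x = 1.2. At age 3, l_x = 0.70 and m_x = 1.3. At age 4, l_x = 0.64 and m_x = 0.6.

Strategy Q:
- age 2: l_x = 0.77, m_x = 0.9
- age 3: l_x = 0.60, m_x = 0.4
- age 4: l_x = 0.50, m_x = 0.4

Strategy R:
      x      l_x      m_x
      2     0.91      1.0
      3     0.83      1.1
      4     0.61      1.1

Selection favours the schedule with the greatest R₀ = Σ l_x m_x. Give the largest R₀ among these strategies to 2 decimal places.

Strategy P: R₀ = 0.88×1.2 + 0.70×1.3 + 0.64×0.6 = 2.3500
Strategy Q: R₀ = 0.77×0.9 + 0.60×0.4 + 0.50×0.4 = 1.1330
Strategy R: R₀ = 0.91×1.0 + 0.83×1.1 + 0.61×1.1 = 2.4940
Highest R₀: strategy R with 2.4940.

2.49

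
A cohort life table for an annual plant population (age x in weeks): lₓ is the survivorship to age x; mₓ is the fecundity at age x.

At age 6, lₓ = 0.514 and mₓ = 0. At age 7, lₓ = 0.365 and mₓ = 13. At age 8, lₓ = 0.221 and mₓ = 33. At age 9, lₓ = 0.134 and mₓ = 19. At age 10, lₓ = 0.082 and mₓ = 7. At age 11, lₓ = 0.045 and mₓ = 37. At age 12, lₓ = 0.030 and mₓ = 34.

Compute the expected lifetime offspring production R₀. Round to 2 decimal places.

17.84

R₀ = Σ lₓ mₓ:
  age 6: 0.514 × 0 = 0.0000
  age 7: 0.365 × 13 = 4.7450
  age 8: 0.221 × 33 = 7.2930
  age 9: 0.134 × 19 = 2.5460
  age 10: 0.082 × 7 = 0.5740
  age 11: 0.045 × 37 = 1.6650
  age 12: 0.030 × 34 = 1.0200
R₀ = 0.0000 + 4.7450 + 7.2930 + 2.5460 + 0.5740 + 1.6650 + 1.0200 = 17.8430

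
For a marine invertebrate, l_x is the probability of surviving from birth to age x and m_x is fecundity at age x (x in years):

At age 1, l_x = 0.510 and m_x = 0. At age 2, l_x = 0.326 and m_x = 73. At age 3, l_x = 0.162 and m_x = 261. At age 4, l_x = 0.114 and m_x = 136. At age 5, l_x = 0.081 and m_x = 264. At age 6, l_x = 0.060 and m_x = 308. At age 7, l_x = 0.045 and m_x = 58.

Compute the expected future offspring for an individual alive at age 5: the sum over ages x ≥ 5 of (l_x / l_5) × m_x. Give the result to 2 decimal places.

524.37

l_5 = 0.081. Conditional survival from age 5 to x is l_x / l_5.
  x=5: (0.081/0.081) × 264 = 264.0000
  x=6: (0.060/0.081) × 308 = 228.1481
  x=7: (0.045/0.081) × 58 = 32.2222
Sum = 264.0000 + 228.1481 + 32.2222 = 524.3704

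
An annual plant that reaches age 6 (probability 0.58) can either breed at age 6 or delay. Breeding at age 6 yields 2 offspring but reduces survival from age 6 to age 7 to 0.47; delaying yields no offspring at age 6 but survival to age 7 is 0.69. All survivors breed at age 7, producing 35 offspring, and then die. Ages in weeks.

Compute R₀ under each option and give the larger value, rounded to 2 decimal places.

breed at age 6: R₀ = 0.58 × (2 + 0.47 × 35) = 0.58 × 18.4500 = 10.7010
delay to age 7: R₀ = 0.58 × (0.69 × 35) = 0.58 × 24.1500 = 14.0070
Higher: delay to age 7 (14.0070).

14.01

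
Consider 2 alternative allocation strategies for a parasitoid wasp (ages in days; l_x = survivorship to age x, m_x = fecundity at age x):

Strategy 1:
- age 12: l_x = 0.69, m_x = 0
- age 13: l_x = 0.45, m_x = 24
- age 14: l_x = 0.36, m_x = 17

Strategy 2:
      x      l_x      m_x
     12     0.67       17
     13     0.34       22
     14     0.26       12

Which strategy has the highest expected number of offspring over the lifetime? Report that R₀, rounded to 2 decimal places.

Strategy 1: R₀ = 0.69×0 + 0.45×24 + 0.36×17 = 16.9200
Strategy 2: R₀ = 0.67×17 + 0.34×22 + 0.26×12 = 21.9900
Highest R₀: strategy 2 with 21.9900.

21.99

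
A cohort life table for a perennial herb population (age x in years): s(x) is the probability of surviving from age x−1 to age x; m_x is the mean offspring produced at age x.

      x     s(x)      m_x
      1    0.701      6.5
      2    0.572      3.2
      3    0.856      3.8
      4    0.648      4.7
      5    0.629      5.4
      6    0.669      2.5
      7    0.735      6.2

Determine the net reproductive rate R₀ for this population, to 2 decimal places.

Survivorship from birth: l_x = s_1·s_2·…·s_x.
  l_1 = 0.70100
  l_2 = 0.40097
  l_3 = 0.34323
  l_4 = 0.22241
  l_5 = 0.13990
  l_6 = 0.09359
  l_7 = 0.06879
R₀ = Σ l_x m_x:
  age 1: 0.70100 × 6.5 = 4.5565
  age 2: 0.40097 × 3.2 = 1.2831
  age 3: 0.34323 × 3.8 = 1.3043
  age 4: 0.22241 × 4.7 = 1.0453
  age 5: 0.13990 × 5.4 = 0.7555
  age 6: 0.09359 × 2.5 = 0.2340
  age 7: 0.06879 × 6.2 = 0.4265
R₀ = 4.5565 + 1.2831 + 1.3043 + 1.0453 + 0.7555 + 0.2340 + 0.4265 = 9.6051

9.61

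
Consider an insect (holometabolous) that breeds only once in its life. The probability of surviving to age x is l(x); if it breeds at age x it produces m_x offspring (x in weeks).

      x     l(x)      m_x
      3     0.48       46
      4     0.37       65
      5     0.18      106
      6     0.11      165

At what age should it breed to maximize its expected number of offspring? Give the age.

4

Expected offspring if breeding at age x = l(x) × m_x:
  age 3: 0.48 × 46 = 22.080
  age 4: 0.37 × 65 = 24.050
  age 5: 0.18 × 106 = 19.080
  age 6: 0.11 × 165 = 18.150
Maximum at age 4 (24.050).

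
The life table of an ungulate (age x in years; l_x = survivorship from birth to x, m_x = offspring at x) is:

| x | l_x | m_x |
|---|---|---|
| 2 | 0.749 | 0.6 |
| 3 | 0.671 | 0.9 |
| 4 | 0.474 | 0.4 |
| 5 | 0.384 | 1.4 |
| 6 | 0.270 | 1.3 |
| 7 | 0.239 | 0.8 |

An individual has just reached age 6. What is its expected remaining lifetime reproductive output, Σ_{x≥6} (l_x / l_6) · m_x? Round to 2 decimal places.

l_6 = 0.270. Conditional survival from age 6 to x is l_x / l_6.
  x=6: (0.270/0.270) × 1.3 = 1.3000
  x=7: (0.239/0.270) × 0.8 = 0.7081
Sum = 1.3000 + 0.7081 = 2.0081

2.01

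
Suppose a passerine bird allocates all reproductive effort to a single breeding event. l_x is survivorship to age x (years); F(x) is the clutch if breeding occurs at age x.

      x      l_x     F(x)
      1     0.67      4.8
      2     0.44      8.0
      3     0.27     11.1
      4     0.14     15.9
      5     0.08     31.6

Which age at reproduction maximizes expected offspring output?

2

Expected offspring if breeding at age x = l_x × F(x):
  age 1: 0.67 × 4.8 = 3.216
  age 2: 0.44 × 8.0 = 3.520
  age 3: 0.27 × 11.1 = 2.997
  age 4: 0.14 × 15.9 = 2.226
  age 5: 0.08 × 31.6 = 2.528
Maximum at age 2 (3.520).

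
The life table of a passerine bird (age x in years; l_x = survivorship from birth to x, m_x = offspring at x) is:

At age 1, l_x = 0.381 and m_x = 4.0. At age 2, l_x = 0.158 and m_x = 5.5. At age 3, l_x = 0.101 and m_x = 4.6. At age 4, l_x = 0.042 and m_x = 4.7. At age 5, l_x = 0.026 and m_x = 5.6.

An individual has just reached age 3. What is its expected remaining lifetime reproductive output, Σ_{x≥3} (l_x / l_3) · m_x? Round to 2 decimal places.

8.00

l_3 = 0.101. Conditional survival from age 3 to x is l_x / l_3.
  x=3: (0.101/0.101) × 4.6 = 4.6000
  x=4: (0.042/0.101) × 4.7 = 1.9545
  x=5: (0.026/0.101) × 5.6 = 1.4416
Sum = 4.6000 + 1.9545 + 1.4416 = 7.9960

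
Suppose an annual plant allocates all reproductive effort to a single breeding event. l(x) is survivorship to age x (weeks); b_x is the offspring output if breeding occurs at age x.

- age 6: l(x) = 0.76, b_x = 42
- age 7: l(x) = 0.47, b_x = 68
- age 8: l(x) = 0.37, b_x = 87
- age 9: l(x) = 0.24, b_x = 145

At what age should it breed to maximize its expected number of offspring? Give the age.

9

Expected offspring if breeding at age x = l(x) × b_x:
  age 6: 0.76 × 42 = 31.920
  age 7: 0.47 × 68 = 31.960
  age 8: 0.37 × 87 = 32.190
  age 9: 0.24 × 145 = 34.800
Maximum at age 9 (34.800).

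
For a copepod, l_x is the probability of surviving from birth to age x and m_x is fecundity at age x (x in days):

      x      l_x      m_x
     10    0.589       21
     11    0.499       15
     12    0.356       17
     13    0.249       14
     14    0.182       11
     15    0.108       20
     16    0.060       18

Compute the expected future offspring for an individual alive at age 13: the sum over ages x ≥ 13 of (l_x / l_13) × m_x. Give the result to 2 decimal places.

l_13 = 0.249. Conditional survival from age 13 to x is l_x / l_13.
  x=13: (0.249/0.249) × 14 = 14.0000
  x=14: (0.182/0.249) × 11 = 8.0402
  x=15: (0.108/0.249) × 20 = 8.6747
  x=16: (0.060/0.249) × 18 = 4.3373
Sum = 14.0000 + 8.0402 + 8.6747 + 4.3373 = 35.0522

35.05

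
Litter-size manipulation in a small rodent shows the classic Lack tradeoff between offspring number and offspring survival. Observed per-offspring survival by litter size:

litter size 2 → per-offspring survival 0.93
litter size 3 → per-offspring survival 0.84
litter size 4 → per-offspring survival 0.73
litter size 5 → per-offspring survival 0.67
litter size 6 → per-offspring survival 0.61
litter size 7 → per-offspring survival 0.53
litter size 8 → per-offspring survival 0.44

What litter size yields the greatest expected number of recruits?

Expected recruits = c × s(c):
  c=2: 2 × 0.93 = 1.860
  c=3: 3 × 0.84 = 2.520
  c=4: 4 × 0.73 = 2.920
  c=5: 5 × 0.67 = 3.350
  c=6: 6 × 0.61 = 3.660
  c=7: 7 × 0.53 = 3.710
  c=8: 8 × 0.44 = 3.520
Maximum at c = 7 (3.710 recruits).

7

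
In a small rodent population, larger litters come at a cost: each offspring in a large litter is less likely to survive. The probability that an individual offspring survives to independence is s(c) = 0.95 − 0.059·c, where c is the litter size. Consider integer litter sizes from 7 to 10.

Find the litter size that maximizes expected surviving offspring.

Expected surviving offspring = c × s(c):
  c=7: 7 × 0.537 = 3.759
  c=8: 8 × 0.478 = 3.824
  c=9: 9 × 0.419 = 3.771
  c=10: 10 × 0.360 = 3.600
Maximum at c = 8 (3.824 surviving offspring).

8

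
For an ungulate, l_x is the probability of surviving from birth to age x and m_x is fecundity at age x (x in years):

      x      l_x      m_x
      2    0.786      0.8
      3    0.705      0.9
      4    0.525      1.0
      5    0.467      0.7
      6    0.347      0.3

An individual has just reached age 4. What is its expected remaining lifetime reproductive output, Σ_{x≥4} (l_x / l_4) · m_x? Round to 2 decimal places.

l_4 = 0.525. Conditional survival from age 4 to x is l_x / l_4.
  x=4: (0.525/0.525) × 1.0 = 1.0000
  x=5: (0.467/0.525) × 0.7 = 0.6227
  x=6: (0.347/0.525) × 0.3 = 0.1983
Sum = 1.0000 + 0.6227 + 0.1983 = 1.8210

1.82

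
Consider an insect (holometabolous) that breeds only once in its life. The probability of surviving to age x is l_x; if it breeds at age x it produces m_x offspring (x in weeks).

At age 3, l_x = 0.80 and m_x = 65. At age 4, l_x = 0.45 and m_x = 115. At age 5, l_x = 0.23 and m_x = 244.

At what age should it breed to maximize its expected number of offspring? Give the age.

5

Expected offspring if breeding at age x = l_x × m_x:
  age 3: 0.80 × 65 = 52.000
  age 4: 0.45 × 115 = 51.750
  age 5: 0.23 × 244 = 56.120
Maximum at age 5 (56.120).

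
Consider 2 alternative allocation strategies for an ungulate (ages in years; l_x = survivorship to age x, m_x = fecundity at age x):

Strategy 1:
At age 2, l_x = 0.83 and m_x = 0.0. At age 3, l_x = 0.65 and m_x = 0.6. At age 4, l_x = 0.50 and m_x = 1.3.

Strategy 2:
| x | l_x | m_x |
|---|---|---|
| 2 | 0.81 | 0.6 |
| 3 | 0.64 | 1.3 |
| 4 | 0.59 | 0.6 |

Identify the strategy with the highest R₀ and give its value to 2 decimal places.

1.67

Strategy 1: R₀ = 0.83×0.0 + 0.65×0.6 + 0.50×1.3 = 1.0400
Strategy 2: R₀ = 0.81×0.6 + 0.64×1.3 + 0.59×0.6 = 1.6720
Highest R₀: strategy 2 with 1.6720.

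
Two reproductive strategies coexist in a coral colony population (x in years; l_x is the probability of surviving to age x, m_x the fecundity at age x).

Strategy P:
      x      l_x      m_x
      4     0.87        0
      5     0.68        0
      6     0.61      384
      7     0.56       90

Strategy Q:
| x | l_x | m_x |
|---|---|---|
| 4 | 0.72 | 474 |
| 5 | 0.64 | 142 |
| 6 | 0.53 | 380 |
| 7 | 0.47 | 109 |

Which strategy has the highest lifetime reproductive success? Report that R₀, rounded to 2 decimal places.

Strategy P: R₀ = 0.87×0 + 0.68×0 + 0.61×384 + 0.56×90 = 284.6400
Strategy Q: R₀ = 0.72×474 + 0.64×142 + 0.53×380 + 0.47×109 = 684.7900
Highest R₀: strategy Q with 684.7900.

684.79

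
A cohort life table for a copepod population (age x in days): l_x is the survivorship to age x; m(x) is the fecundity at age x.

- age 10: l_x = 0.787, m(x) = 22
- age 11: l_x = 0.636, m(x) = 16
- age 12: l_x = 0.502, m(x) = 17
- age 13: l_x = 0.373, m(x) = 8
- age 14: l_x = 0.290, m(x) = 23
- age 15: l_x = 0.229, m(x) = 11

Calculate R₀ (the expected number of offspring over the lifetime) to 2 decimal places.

48.20

R₀ = Σ l_x m(x):
  age 10: 0.787 × 22 = 17.3140
  age 11: 0.636 × 16 = 10.1760
  age 12: 0.502 × 17 = 8.5340
  age 13: 0.373 × 8 = 2.9840
  age 14: 0.290 × 23 = 6.6700
  age 15: 0.229 × 11 = 2.5190
R₀ = 17.3140 + 10.1760 + 8.5340 + 2.9840 + 6.6700 + 2.5190 = 48.1970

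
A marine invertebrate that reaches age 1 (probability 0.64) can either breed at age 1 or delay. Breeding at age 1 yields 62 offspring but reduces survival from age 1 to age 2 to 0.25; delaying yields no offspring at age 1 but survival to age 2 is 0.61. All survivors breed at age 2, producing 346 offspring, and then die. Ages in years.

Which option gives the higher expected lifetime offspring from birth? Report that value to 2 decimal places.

135.08

breed at age 1: R₀ = 0.64 × (62 + 0.25 × 346) = 0.64 × 148.5000 = 95.0400
delay to age 2: R₀ = 0.64 × (0.61 × 346) = 0.64 × 211.0600 = 135.0784
Higher: delay to age 2 (135.0784).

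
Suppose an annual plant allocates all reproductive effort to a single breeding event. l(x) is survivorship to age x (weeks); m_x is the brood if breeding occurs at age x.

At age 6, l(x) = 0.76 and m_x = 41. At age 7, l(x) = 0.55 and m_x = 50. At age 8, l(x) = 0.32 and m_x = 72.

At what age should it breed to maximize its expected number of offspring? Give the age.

Expected offspring if breeding at age x = l(x) × m_x:
  age 6: 0.76 × 41 = 31.160
  age 7: 0.55 × 50 = 27.500
  age 8: 0.32 × 72 = 23.040
Maximum at age 6 (31.160).

6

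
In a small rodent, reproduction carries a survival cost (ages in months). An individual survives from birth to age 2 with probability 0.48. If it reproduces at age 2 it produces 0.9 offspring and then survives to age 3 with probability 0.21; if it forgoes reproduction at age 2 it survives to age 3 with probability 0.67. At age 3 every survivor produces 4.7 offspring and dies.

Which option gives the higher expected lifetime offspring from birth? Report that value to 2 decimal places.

breed at age 2: R₀ = 0.48 × (0.9 + 0.21 × 4.7) = 0.48 × 1.8870 = 0.9058
delay to age 3: R₀ = 0.48 × (0.67 × 4.7) = 0.48 × 3.1490 = 1.5115
Higher: delay to age 3 (1.5115).

1.51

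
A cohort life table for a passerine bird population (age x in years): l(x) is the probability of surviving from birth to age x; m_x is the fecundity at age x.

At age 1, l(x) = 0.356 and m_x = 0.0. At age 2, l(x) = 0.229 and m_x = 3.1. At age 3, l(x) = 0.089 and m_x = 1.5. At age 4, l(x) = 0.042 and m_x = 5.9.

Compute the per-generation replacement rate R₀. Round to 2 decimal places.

R₀ = Σ l(x) m_x:
  age 1: 0.356 × 0.0 = 0.0000
  age 2: 0.229 × 3.1 = 0.7099
  age 3: 0.089 × 1.5 = 0.1335
  age 4: 0.042 × 5.9 = 0.2478
R₀ = 0.0000 + 0.7099 + 0.1335 + 0.2478 = 1.0912

1.09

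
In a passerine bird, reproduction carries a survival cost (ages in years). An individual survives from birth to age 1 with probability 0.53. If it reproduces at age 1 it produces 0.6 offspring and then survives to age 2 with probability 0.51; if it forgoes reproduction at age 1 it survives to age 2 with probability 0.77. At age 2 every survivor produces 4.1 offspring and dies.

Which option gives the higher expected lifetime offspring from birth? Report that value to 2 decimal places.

breed at age 1: R₀ = 0.53 × (0.6 + 0.51 × 4.1) = 0.53 × 2.6910 = 1.4262
delay to age 2: R₀ = 0.53 × (0.77 × 4.1) = 0.53 × 3.1570 = 1.6732
Higher: delay to age 2 (1.6732).

1.67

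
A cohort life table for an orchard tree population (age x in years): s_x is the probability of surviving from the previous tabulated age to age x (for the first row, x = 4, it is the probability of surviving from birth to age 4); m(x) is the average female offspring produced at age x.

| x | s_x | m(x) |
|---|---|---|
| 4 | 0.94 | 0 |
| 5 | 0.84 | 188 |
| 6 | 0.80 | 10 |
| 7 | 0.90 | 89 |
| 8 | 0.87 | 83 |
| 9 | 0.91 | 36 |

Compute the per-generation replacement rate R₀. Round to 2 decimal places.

Survivorship from birth: l_x = s_4·s_5·…·s_x.
  l_4 = 0.94000
  l_5 = 0.78960
  l_6 = 0.63168
  l_7 = 0.56851
  l_8 = 0.49461
  l_9 = 0.45009
R₀ = Σ l_x m(x):
  age 4: 0.94000 × 0 = 0.0000
  age 5: 0.78960 × 188 = 148.4448
  age 6: 0.63168 × 10 = 6.3168
  age 7: 0.56851 × 89 = 50.5974
  age 8: 0.49461 × 83 = 41.0526
  age 9: 0.45009 × 36 = 16.2032
R₀ = 0.0000 + 148.4448 + 6.3168 + 50.5974 + 41.0526 + 16.2032 = 262.6149

262.61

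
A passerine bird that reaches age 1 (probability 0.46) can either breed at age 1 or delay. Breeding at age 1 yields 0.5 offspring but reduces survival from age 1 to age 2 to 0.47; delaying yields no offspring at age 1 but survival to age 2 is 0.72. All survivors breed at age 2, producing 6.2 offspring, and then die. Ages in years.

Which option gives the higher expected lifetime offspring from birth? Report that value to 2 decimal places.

breed at age 1: R₀ = 0.46 × (0.5 + 0.47 × 6.2) = 0.46 × 3.4140 = 1.5704
delay to age 2: R₀ = 0.46 × (0.72 × 6.2) = 0.46 × 4.4640 = 2.0534
Higher: delay to age 2 (2.0534).

2.05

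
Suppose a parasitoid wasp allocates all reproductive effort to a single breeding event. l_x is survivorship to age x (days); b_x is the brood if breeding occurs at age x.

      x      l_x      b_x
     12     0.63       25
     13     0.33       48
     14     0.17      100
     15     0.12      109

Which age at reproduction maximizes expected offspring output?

14

Expected offspring if breeding at age x = l_x × b_x:
  age 12: 0.63 × 25 = 15.750
  age 13: 0.33 × 48 = 15.840
  age 14: 0.17 × 100 = 17.000
  age 15: 0.12 × 109 = 13.080
Maximum at age 14 (17.000).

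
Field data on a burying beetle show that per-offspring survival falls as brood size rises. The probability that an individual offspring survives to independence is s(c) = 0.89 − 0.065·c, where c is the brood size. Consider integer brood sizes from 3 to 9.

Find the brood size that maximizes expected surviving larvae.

Expected surviving larvae = c × s(c):
  c=3: 3 × 0.695 = 2.085
  c=4: 4 × 0.630 = 2.520
  c=5: 5 × 0.565 = 2.825
  c=6: 6 × 0.500 = 3.000
  c=7: 7 × 0.435 = 3.045
  c=8: 8 × 0.370 = 2.960
  c=9: 9 × 0.305 = 2.745
Maximum at c = 7 (3.045 surviving larvae).

7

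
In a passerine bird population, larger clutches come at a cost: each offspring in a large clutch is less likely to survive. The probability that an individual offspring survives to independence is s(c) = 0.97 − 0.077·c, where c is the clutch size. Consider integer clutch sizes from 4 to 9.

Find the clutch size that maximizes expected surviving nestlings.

6

Expected surviving nestlings = c × s(c):
  c=4: 4 × 0.662 = 2.648
  c=5: 5 × 0.585 = 2.925
  c=6: 6 × 0.508 = 3.048
  c=7: 7 × 0.431 = 3.017
  c=8: 8 × 0.354 = 2.832
  c=9: 9 × 0.277 = 2.493
Maximum at c = 6 (3.048 surviving nestlings).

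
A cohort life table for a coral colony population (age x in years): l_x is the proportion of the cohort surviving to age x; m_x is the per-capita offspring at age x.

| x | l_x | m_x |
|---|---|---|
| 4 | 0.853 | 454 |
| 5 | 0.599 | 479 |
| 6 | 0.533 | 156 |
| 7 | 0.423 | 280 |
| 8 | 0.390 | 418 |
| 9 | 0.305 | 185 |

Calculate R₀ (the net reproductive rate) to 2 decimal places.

R₀ = Σ l_x m_x:
  age 4: 0.853 × 454 = 387.2620
  age 5: 0.599 × 479 = 286.9210
  age 6: 0.533 × 156 = 83.1480
  age 7: 0.423 × 280 = 118.4400
  age 8: 0.390 × 418 = 163.0200
  age 9: 0.305 × 185 = 56.4250
R₀ = 387.2620 + 286.9210 + 83.1480 + 118.4400 + 163.0200 + 56.4250 = 1095.2160

1095.22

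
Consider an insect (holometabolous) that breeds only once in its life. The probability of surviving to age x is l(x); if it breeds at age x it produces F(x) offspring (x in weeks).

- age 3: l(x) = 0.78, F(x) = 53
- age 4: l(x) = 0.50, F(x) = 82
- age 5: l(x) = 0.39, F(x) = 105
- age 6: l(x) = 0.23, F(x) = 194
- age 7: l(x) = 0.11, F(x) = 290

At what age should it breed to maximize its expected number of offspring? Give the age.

6

Expected offspring if breeding at age x = l(x) × F(x):
  age 3: 0.78 × 53 = 41.340
  age 4: 0.50 × 82 = 41.000
  age 5: 0.39 × 105 = 40.950
  age 6: 0.23 × 194 = 44.620
  age 7: 0.11 × 290 = 31.900
Maximum at age 6 (44.620).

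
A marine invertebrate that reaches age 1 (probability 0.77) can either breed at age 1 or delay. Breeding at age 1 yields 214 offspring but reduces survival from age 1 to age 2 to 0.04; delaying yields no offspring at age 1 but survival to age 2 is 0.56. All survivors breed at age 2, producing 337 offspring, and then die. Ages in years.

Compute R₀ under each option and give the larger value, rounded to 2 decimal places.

breed at age 1: R₀ = 0.77 × (214 + 0.04 × 337) = 0.77 × 227.4800 = 175.1596
delay to age 2: R₀ = 0.77 × (0.56 × 337) = 0.77 × 188.7200 = 145.3144
Higher: breed at age 1 (175.1596).

175.16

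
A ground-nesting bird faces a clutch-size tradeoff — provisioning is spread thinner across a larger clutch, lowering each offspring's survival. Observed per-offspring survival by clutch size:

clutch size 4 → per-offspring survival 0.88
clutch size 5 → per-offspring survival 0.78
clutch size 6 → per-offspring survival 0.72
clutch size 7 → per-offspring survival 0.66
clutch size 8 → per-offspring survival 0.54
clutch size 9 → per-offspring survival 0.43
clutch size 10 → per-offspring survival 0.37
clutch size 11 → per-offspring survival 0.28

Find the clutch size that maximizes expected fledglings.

Expected fledglings = c × s(c):
  c=4: 4 × 0.88 = 3.520
  c=5: 5 × 0.78 = 3.900
  c=6: 6 × 0.72 = 4.320
  c=7: 7 × 0.66 = 4.620
  c=8: 8 × 0.54 = 4.320
  c=9: 9 × 0.43 = 3.870
  c=10: 10 × 0.37 = 3.700
  c=11: 11 × 0.28 = 3.080
Maximum at c = 7 (4.620 fledglings).

7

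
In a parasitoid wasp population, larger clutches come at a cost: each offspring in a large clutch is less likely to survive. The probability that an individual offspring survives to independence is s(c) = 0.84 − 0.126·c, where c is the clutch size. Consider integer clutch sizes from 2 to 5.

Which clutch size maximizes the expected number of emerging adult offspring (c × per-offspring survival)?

Expected emerging adult offspring = c × s(c):
  c=2: 2 × 0.588 = 1.176
  c=3: 3 × 0.462 = 1.386
  c=4: 4 × 0.336 = 1.344
  c=5: 5 × 0.210 = 1.050
Maximum at c = 3 (1.386 emerging adult offspring).

3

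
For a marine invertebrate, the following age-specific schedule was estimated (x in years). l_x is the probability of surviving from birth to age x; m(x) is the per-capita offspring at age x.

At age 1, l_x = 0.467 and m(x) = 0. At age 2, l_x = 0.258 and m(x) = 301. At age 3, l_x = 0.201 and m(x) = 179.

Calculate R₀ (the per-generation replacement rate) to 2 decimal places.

R₀ = Σ l_x m(x):
  age 1: 0.467 × 0 = 0.0000
  age 2: 0.258 × 301 = 77.6580
  age 3: 0.201 × 179 = 35.9790
R₀ = 0.0000 + 77.6580 + 35.9790 = 113.6370

113.64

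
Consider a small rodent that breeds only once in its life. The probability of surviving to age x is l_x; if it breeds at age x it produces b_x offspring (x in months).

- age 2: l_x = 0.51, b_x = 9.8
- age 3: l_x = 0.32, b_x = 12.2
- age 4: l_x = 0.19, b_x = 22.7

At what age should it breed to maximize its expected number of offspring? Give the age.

Expected offspring if breeding at age x = l_x × b_x:
  age 2: 0.51 × 9.8 = 4.998
  age 3: 0.32 × 12.2 = 3.904
  age 4: 0.19 × 22.7 = 4.313
Maximum at age 2 (4.998).

2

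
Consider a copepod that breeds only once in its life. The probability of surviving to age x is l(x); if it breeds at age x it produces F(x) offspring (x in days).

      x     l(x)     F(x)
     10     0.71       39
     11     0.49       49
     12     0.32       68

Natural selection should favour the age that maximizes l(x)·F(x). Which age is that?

Expected offspring if breeding at age x = l(x) × F(x):
  age 10: 0.71 × 39 = 27.690
  age 11: 0.49 × 49 = 24.010
  age 12: 0.32 × 68 = 21.760
Maximum at age 10 (27.690).

10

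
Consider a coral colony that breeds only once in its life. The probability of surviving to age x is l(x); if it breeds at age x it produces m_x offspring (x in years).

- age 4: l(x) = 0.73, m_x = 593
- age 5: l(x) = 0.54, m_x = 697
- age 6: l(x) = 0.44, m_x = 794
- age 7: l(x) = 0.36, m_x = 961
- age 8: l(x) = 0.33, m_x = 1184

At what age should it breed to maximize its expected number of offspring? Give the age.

Expected offspring if breeding at age x = l(x) × m_x:
  age 4: 0.73 × 593 = 432.890
  age 5: 0.54 × 697 = 376.380
  age 6: 0.44 × 794 = 349.360
  age 7: 0.36 × 961 = 345.960
  age 8: 0.33 × 1184 = 390.720
Maximum at age 4 (432.890).

4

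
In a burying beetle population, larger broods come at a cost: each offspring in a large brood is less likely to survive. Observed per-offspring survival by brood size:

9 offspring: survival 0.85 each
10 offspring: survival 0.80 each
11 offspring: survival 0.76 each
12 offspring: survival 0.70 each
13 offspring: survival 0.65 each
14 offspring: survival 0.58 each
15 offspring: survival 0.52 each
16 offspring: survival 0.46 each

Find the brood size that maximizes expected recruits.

13

Expected recruits = c × s(c):
  c=9: 9 × 0.85 = 7.650
  c=10: 10 × 0.80 = 8.000
  c=11: 11 × 0.76 = 8.360
  c=12: 12 × 0.70 = 8.400
  c=13: 13 × 0.65 = 8.450
  c=14: 14 × 0.58 = 8.120
  c=15: 15 × 0.52 = 7.800
  c=16: 16 × 0.46 = 7.360
Maximum at c = 13 (8.450 recruits).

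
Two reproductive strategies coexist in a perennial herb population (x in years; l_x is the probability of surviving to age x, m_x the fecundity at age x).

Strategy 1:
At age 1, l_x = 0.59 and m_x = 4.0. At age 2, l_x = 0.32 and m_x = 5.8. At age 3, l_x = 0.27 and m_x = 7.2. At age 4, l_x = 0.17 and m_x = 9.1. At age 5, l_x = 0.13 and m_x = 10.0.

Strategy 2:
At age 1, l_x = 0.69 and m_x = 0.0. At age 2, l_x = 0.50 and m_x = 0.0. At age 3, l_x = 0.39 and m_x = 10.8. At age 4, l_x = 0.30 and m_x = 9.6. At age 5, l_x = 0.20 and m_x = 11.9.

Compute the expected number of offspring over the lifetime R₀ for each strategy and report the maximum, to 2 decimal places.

Strategy 1: R₀ = 0.59×4.0 + 0.32×5.8 + 0.27×7.2 + 0.17×9.1 + 0.13×10.0 = 9.0070
Strategy 2: R₀ = 0.69×0.0 + 0.50×0.0 + 0.39×10.8 + 0.30×9.6 + 0.20×11.9 = 9.4720
Highest R₀: strategy 2 with 9.4720.

9.47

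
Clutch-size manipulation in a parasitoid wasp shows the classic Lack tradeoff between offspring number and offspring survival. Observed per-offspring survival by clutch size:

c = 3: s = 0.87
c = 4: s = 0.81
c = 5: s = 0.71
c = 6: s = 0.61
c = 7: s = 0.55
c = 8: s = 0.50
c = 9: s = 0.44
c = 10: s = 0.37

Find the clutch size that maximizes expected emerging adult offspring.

Expected emerging adult offspring = c × s(c):
  c=3: 3 × 0.87 = 2.610
  c=4: 4 × 0.81 = 3.240
  c=5: 5 × 0.71 = 3.550
  c=6: 6 × 0.61 = 3.660
  c=7: 7 × 0.55 = 3.850
  c=8: 8 × 0.50 = 4.000
  c=9: 9 × 0.44 = 3.960
  c=10: 10 × 0.37 = 3.700
Maximum at c = 8 (4.000 emerging adult offspring).

8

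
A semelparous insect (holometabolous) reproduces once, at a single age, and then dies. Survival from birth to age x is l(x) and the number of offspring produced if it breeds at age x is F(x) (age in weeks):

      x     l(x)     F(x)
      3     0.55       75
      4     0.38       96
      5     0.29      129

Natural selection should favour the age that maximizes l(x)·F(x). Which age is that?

3

Expected offspring if breeding at age x = l(x) × F(x):
  age 3: 0.55 × 75 = 41.250
  age 4: 0.38 × 96 = 36.480
  age 5: 0.29 × 129 = 37.410
Maximum at age 3 (41.250).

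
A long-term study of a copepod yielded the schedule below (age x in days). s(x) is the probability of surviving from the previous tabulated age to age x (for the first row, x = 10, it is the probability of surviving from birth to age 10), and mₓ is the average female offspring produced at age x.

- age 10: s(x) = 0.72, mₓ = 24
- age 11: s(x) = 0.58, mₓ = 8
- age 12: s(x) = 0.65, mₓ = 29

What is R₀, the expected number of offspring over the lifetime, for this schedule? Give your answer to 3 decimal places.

Survivorship from birth: l_x = s_10·s_11·…·s_x.
  l_10 = 0.72000
  l_11 = 0.41760
  l_12 = 0.27144
R₀ = Σ l_x mₓ:
  age 10: 0.72000 × 24 = 17.2800
  age 11: 0.41760 × 8 = 3.3408
  age 12: 0.27144 × 29 = 7.8718
R₀ = 17.2800 + 3.3408 + 7.8718 = 28.4926

28.493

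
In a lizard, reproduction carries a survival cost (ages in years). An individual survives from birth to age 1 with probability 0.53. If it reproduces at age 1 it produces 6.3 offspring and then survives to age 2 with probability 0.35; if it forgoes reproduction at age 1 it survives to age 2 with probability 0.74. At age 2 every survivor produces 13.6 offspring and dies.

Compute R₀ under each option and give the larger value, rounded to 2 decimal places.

5.86

breed at age 1: R₀ = 0.53 × (6.3 + 0.35 × 13.6) = 0.53 × 11.0600 = 5.8618
delay to age 2: R₀ = 0.53 × (0.74 × 13.6) = 0.53 × 10.0640 = 5.3339
Higher: breed at age 1 (5.8618).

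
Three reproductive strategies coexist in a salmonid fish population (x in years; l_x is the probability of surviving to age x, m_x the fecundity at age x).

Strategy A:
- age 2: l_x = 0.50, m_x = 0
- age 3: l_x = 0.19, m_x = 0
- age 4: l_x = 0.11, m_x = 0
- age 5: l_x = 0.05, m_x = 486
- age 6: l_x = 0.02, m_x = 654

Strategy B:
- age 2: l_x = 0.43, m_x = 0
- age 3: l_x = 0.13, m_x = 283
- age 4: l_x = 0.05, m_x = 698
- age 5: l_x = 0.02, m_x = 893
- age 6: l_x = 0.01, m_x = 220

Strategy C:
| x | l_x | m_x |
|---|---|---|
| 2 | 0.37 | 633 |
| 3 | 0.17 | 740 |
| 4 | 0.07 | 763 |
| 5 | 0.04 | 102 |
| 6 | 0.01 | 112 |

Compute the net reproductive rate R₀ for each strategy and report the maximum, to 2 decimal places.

Strategy A: R₀ = 0.50×0 + 0.19×0 + 0.11×0 + 0.05×486 + 0.02×654 = 37.3800
Strategy B: R₀ = 0.43×0 + 0.13×283 + 0.05×698 + 0.02×893 + 0.01×220 = 91.7500
Strategy C: R₀ = 0.37×633 + 0.17×740 + 0.07×763 + 0.04×102 + 0.01×112 = 418.6200
Highest R₀: strategy C with 418.6200.

418.62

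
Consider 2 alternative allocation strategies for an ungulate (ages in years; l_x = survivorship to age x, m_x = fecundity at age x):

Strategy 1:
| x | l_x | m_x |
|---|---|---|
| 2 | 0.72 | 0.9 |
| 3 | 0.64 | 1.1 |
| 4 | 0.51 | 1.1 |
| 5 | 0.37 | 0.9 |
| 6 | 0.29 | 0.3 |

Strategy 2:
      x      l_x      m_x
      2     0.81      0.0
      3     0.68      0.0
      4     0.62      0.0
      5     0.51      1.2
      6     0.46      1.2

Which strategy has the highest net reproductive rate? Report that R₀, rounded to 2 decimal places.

Strategy 1: R₀ = 0.72×0.9 + 0.64×1.1 + 0.51×1.1 + 0.37×0.9 + 0.29×0.3 = 2.3330
Strategy 2: R₀ = 0.81×0.0 + 0.68×0.0 + 0.62×0.0 + 0.51×1.2 + 0.46×1.2 = 1.1640
Highest R₀: strategy 1 with 2.3330.

2.33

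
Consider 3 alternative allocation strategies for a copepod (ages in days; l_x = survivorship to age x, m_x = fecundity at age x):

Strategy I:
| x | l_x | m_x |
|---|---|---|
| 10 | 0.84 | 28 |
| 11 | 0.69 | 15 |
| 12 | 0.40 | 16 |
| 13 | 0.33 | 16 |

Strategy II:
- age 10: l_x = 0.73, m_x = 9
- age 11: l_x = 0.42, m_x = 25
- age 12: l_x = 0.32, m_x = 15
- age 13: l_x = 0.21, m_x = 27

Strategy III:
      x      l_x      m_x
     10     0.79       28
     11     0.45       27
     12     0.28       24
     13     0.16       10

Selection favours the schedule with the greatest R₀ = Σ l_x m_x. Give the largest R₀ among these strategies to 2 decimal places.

45.55

Strategy I: R₀ = 0.84×28 + 0.69×15 + 0.40×16 + 0.33×16 = 45.5500
Strategy II: R₀ = 0.73×9 + 0.42×25 + 0.32×15 + 0.21×27 = 27.5400
Strategy III: R₀ = 0.79×28 + 0.45×27 + 0.28×24 + 0.16×10 = 42.5900
Highest R₀: strategy I with 45.5500.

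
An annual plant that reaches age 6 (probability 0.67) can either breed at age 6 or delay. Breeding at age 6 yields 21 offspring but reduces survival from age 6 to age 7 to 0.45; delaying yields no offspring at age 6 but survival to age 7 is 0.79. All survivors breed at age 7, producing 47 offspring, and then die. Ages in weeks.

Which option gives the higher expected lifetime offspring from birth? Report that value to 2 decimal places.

28.24

breed at age 6: R₀ = 0.67 × (21 + 0.45 × 47) = 0.67 × 42.1500 = 28.2405
delay to age 7: R₀ = 0.67 × (0.79 × 47) = 0.67 × 37.1300 = 24.8771
Higher: breed at age 6 (28.2405).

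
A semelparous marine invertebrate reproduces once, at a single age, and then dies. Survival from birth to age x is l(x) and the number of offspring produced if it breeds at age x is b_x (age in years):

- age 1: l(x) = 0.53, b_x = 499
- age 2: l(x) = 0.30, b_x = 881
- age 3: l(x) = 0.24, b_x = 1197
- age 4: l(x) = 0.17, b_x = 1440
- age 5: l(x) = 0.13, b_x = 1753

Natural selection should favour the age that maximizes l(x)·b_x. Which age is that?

3

Expected offspring if breeding at age x = l(x) × b_x:
  age 1: 0.53 × 499 = 264.470
  age 2: 0.30 × 881 = 264.300
  age 3: 0.24 × 1197 = 287.280
  age 4: 0.17 × 1440 = 244.800
  age 5: 0.13 × 1753 = 227.890
Maximum at age 3 (287.280).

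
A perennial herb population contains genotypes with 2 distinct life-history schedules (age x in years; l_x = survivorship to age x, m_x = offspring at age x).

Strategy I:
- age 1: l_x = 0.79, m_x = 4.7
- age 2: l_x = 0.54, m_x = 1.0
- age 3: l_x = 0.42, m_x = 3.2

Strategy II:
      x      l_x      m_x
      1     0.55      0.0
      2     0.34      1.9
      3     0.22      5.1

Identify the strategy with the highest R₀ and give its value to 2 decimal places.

Strategy I: R₀ = 0.79×4.7 + 0.54×1.0 + 0.42×3.2 = 5.5970
Strategy II: R₀ = 0.55×0.0 + 0.34×1.9 + 0.22×5.1 = 1.7680
Highest R₀: strategy I with 5.5970.

5.60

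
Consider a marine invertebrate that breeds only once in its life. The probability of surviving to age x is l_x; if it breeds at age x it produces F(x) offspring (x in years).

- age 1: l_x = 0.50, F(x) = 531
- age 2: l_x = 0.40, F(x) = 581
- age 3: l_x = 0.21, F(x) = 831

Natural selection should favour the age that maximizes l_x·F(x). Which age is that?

1

Expected offspring if breeding at age x = l_x × F(x):
  age 1: 0.50 × 531 = 265.500
  age 2: 0.40 × 581 = 232.400
  age 3: 0.21 × 831 = 174.510
Maximum at age 1 (265.500).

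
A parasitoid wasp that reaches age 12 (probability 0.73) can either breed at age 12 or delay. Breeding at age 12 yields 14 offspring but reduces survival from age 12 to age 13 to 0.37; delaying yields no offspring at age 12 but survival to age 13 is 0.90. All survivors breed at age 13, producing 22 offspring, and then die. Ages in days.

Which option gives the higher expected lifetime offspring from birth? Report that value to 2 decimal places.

16.16

breed at age 12: R₀ = 0.73 × (14 + 0.37 × 22) = 0.73 × 22.1400 = 16.1622
delay to age 13: R₀ = 0.73 × (0.90 × 22) = 0.73 × 19.8000 = 14.4540
Higher: breed at age 12 (16.1622).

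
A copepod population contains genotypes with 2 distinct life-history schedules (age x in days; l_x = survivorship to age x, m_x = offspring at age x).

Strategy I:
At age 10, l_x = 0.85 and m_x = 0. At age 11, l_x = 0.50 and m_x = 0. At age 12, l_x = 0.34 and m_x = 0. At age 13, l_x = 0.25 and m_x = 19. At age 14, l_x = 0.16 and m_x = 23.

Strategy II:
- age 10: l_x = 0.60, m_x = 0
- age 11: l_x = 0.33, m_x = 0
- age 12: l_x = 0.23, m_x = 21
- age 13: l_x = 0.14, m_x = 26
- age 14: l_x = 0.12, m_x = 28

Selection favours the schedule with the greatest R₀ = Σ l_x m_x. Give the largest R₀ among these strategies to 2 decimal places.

11.83

Strategy I: R₀ = 0.85×0 + 0.50×0 + 0.34×0 + 0.25×19 + 0.16×23 = 8.4300
Strategy II: R₀ = 0.60×0 + 0.33×0 + 0.23×21 + 0.14×26 + 0.12×28 = 11.8300
Highest R₀: strategy II with 11.8300.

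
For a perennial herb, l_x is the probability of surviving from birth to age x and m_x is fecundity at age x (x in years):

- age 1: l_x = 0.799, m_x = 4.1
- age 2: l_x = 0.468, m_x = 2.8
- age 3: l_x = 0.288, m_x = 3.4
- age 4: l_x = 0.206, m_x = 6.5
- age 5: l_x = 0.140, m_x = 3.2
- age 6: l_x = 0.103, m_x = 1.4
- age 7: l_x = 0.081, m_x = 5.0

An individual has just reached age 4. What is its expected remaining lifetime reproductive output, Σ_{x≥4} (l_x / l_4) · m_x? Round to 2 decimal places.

11.34

l_4 = 0.206. Conditional survival from age 4 to x is l_x / l_4.
  x=4: (0.206/0.206) × 6.5 = 6.5000
  x=5: (0.140/0.206) × 3.2 = 2.1748
  x=6: (0.103/0.206) × 1.4 = 0.7000
  x=7: (0.081/0.206) × 5.0 = 1.9660
Sum = 6.5000 + 2.1748 + 0.7000 + 1.9660 = 11.3408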